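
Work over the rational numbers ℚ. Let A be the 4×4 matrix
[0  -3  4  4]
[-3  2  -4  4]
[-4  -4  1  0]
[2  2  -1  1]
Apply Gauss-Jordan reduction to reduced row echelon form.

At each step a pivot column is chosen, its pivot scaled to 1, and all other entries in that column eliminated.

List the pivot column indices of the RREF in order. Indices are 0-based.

pivot(0,0): swap R0↔R1
pivot(0,0)=-3: scale R0 → (1, -2/3, 4/3, -4/3)
  clear (2,0): R2 −= (-4)R0 → (0, -20/3, 19/3, -16/3)
  clear (3,0): R3 −= (2)R0 → (0, 10/3, -11/3, 11/3)
pivot(1,1)=-3: scale R1 → (0, 1, -4/3, -4/3)
  clear (0,1): R0 −= (-2/3)R1 → (1, 0, 4/9, -20/9)
  clear (2,1): R2 −= (-20/3)R1 → (0, 0, -23/9, -128/9)
  clear (3,1): R3 −= (10/3)R1 → (0, 0, 7/9, 73/9)
pivot(2,2)=-23/9: scale R2 → (0, 0, 1, 128/23)
  clear (0,2): R0 −= (4/9)R2 → (1, 0, 0, -108/23)
  clear (1,2): R1 −= (-4/3)R2 → (0, 1, 0, 140/23)
  clear (3,2): R3 −= (7/9)R2 → (0, 0, 0, 87/23)
pivot(3,3)=87/23: scale R3 → (0, 0, 0, 1)
  clear (0,3): R0 −= (-108/23)R3 → (1, 0, 0, 0)
  clear (1,3): R1 −= (140/23)R3 → (0, 1, 0, 0)
  clear (2,3): R2 −= (128/23)R3 → (0, 0, 1, 0)

pivot columns: 0, 1, 2, 3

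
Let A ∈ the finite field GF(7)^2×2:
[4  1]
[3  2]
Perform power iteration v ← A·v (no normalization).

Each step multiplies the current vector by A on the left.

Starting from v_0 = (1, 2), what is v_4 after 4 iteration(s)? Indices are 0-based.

v_4 = (4, 5)

v_0 = (1, 2).
v_1 = A·v_0 = (6, 0).
v_2 = A·v_1 = (3, 4).
v_3 = A·v_2 = (2, 3).
v_4 = A·v_3 = (4, 5).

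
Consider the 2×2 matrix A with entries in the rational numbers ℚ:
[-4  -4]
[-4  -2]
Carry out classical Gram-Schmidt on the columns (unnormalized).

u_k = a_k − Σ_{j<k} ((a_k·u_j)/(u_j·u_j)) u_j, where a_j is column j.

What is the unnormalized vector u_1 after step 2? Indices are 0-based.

Step 1: u_0 = a_0 = (-4, -4).
Step 2: u_1 = a_1 − (3/4)·u_0 = (-1, 1).

u_1 = (-1, 1)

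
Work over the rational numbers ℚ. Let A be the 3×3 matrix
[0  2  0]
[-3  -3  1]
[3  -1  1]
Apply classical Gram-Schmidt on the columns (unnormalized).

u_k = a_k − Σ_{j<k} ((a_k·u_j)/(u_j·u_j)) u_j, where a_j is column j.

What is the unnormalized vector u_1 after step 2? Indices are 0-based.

u_1 = (2, -2, -2)

Step 1: u_0 = a_0 = (0, -3, 3).
Step 2: u_1 = a_1 − (1/3)·u_0 = (2, -2, -2).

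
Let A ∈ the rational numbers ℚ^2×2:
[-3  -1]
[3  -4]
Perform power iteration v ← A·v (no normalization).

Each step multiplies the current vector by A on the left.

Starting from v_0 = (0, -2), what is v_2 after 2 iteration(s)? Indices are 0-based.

v_2 = (-14, -26)

v_0 = (0, -2).
v_1 = A·v_0 = (2, 8).
v_2 = A·v_1 = (-14, -26).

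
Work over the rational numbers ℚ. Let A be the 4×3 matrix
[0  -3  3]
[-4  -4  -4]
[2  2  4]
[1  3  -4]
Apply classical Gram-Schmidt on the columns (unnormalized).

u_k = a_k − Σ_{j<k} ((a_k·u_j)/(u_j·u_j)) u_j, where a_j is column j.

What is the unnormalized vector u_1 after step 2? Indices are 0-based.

u_1 = (-3, 8/21, -4/21, 40/21)

Step 1: u_0 = a_0 = (0, -4, 2, 1).
Step 2: u_1 = a_1 − (23/21)·u_0 = (-3, 8/21, -4/21, 40/21).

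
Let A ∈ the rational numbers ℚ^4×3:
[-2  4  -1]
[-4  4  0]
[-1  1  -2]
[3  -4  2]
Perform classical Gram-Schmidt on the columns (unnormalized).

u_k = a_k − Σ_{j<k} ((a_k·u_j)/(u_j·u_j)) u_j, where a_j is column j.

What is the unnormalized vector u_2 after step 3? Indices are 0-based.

u_2 = (43/101, 88/101, -180/101, 86/101)

Step 1: u_0 = a_0 = (-2, -4, -1, 3).
Step 2: u_1 = a_1 − (-37/30)·u_0 = (23/15, -14/15, -7/30, -3/10).
Step 3: u_2 = a_2 − (1/3)·u_0 − (-50/101)·u_1 = (43/101, 88/101, -180/101, 86/101).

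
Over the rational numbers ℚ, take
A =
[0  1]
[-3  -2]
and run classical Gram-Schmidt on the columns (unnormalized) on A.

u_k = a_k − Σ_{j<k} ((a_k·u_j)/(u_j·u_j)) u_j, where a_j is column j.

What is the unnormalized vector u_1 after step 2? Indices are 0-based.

u_1 = (1, 0)

Step 1: u_0 = a_0 = (0, -3).
Step 2: u_1 = a_1 − (2/3)·u_0 = (1, 0).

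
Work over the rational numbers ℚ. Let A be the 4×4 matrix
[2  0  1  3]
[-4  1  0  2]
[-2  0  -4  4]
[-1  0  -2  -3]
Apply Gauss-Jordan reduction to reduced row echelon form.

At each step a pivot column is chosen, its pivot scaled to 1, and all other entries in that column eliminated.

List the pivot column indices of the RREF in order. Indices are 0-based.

[1] R0 /= 2  ⇒  (1, 0, 1/2, 3/2)
     R1 -= -4·R0  ⇒  (0, 1, 2, 8)
     R2 -= -2·R0  ⇒  (0, 0, -3, 7)
     R3 -= -1·R0  ⇒  (0, 0, -3/2, -3/2)
[2] R1 /= 1  ⇒  (0, 1, 2, 8)
[3] R2 /= -3  ⇒  (0, 0, 1, -7/3)
     R0 -= 1/2·R2  ⇒  (1, 0, 0, 8/3)
     R1 -= 2·R2  ⇒  (0, 1, 0, 38/3)
     R3 -= -3/2·R2  ⇒  (0, 0, 0, -5)
[4] R3 /= -5  ⇒  (0, 0, 0, 1)
     R0 -= 8/3·R3  ⇒  (1, 0, 0, 0)
     R1 -= 38/3·R3  ⇒  (0, 1, 0, 0)
     R2 -= -7/3·R3  ⇒  (0, 0, 1, 0)

pivot columns: 0, 1, 2, 3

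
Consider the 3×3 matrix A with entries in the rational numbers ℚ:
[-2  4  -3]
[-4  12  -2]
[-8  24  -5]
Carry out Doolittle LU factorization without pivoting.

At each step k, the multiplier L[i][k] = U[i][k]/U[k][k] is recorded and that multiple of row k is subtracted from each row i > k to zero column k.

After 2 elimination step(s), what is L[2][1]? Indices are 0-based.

k=0: U[0][0]=-2
  eliminate (1,0): mult=2, new row 1: (0, 4, 4); set L[1][0]=2
  eliminate (2,0): mult=4, new row 2: (0, 8, 7); set L[2][0]=4
k=1: U[1][1]=4
  eliminate (2,1): mult=2, new row 2: (0, 0, -1); set L[2][1]=2

L[2][1] = 2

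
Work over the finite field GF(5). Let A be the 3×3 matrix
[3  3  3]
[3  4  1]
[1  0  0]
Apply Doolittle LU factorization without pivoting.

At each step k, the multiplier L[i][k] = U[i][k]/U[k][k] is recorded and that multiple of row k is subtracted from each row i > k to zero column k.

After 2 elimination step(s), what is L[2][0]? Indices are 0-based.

L[2][0] = 2

k=0: U[0][0]=3
  eliminate (1,0): mult=1, new row 1: (0, 1, 3); set L[1][0]=1
  eliminate (2,0): mult=2, new row 2: (0, 4, 4); set L[2][0]=2
k=1: U[1][1]=1
  eliminate (2,1): mult=4, new row 2: (0, 0, 2); set L[2][1]=4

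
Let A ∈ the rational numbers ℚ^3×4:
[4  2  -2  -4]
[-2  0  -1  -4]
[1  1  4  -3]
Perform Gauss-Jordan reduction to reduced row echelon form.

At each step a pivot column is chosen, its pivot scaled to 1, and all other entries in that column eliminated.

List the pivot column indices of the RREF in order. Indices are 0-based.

[1] R0 /= 4  ⇒  (1, 1/2, -1/2, -1)
     R1 -= -2·R0  ⇒  (0, 1, -2, -6)
     R2 -= 1·R0  ⇒  (0, 1/2, 9/2, -2)
[2] R1 /= 1  ⇒  (0, 1, -2, -6)
     R0 -= 1/2·R1  ⇒  (1, 0, 1/2, 2)
     R2 -= 1/2·R1  ⇒  (0, 0, 11/2, 1)
[3] R2 /= 11/2  ⇒  (0, 0, 1, 2/11)
     R0 -= 1/2·R2  ⇒  (1, 0, 0, 21/11)
     R1 -= -2·R2  ⇒  (0, 1, 0, -62/11)

pivot columns: 0, 1, 2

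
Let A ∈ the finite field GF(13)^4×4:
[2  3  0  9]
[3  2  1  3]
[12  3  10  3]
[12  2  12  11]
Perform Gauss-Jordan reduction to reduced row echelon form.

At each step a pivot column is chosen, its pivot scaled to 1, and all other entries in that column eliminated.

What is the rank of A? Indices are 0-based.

rank = 4

step 1: normalize row 0 (÷2) = (1, 8, 0, 11)
  row 1: subtract 3×row0 = (0, 4, 1, 9)
  row 2: subtract 12×row0 = (0, 11, 10, 1)
  row 3: subtract 12×row0 = (0, 10, 12, 9)
step 2: normalize row 1 (÷4) = (0, 1, 10, 12)
  row 0: subtract 8×row1 = (1, 0, 11, 6)
  row 2: subtract 11×row1 = (0, 0, 4, 12)
  row 3: subtract 10×row1 = (0, 0, 3, 6)
step 3: normalize row 2 (÷4) = (0, 0, 1, 3)
  row 0: subtract 11×row2 = (1, 0, 0, 12)
  row 1: subtract 10×row2 = (0, 1, 0, 8)
  row 3: subtract 3×row2 = (0, 0, 0, 10)
step 4: normalize row 3 (÷10) = (0, 0, 0, 1)
  row 0: subtract 12×row3 = (1, 0, 0, 0)
  row 1: subtract 8×row3 = (0, 1, 0, 0)
  row 2: subtract 3×row3 = (0, 0, 1, 0)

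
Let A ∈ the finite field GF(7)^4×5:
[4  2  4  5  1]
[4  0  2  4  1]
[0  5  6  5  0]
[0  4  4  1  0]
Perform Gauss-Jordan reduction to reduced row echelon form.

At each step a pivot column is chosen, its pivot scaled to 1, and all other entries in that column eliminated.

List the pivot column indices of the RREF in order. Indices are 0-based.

pivot columns: 0, 1, 2, 3

step 1: normalize row 0 (÷4) = (1, 4, 1, 3, 2)
  row 1: subtract 4×row0 = (0, 5, 5, 6, 0)
step 2: normalize row 1 (÷5) = (0, 1, 1, 4, 0)
  row 0: subtract 4×row1 = (1, 0, 4, 1, 2)
  row 2: subtract 5×row1 = (0, 0, 1, 6, 0)
  row 3: subtract 4×row1 = (0, 0, 0, 6, 0)
step 3: normalize row 2 (÷1) = (0, 0, 1, 6, 0)
  row 0: subtract 4×row2 = (1, 0, 0, 5, 2)
  row 1: subtract 1×row2 = (0, 1, 0, 5, 0)
step 4: normalize row 3 (÷6) = (0, 0, 0, 1, 0)
  row 0: subtract 5×row3 = (1, 0, 0, 0, 2)
  row 1: subtract 5×row3 = (0, 1, 0, 0, 0)
  row 2: subtract 6×row3 = (0, 0, 1, 0, 0)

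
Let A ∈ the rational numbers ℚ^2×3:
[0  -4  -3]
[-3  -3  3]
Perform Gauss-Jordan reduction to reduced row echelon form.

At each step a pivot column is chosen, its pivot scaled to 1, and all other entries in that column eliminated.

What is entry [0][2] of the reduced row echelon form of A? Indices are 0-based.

M[0][2] = -7/4

pivot(0,0): swap R0↔R1
pivot(0,0)=-3: scale R0 → (1, 1, -1)
pivot(1,1)=-4: scale R1 → (0, 1, 3/4)
  clear (0,1): R0 −= (1)R1 → (1, 0, -7/4)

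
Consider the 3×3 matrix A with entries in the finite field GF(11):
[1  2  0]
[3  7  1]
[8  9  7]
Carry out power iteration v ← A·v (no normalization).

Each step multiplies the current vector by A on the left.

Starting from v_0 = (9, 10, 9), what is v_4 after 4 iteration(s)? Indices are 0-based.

v_4 = (5, 5, 10)

v_0 = (9, 10, 9).
v_1 = A·v_0 = (7, 7, 5).
v_2 = A·v_1 = (10, 9, 0).
v_3 = A·v_2 = (6, 5, 7).
v_4 = A·v_3 = (5, 5, 10).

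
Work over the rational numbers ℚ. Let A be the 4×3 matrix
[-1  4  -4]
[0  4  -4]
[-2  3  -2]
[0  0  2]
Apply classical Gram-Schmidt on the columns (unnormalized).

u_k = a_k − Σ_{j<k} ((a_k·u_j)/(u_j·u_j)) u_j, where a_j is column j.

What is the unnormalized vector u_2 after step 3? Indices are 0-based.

u_2 = (-32/105, 4/21, 16/105, 2)

Step 1: u_0 = a_0 = (-1, 0, -2, 0).
Step 2: u_1 = a_1 − (-2)·u_0 = (2, 4, -1, 0).
Step 3: u_2 = a_2 − (8/5)·u_0 − (-22/21)·u_1 = (-32/105, 4/21, 16/105, 2).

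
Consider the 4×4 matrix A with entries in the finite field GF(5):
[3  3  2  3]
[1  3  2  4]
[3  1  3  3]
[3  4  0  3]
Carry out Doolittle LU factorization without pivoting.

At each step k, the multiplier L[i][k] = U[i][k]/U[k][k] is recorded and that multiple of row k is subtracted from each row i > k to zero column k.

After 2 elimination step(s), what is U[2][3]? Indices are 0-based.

U[2][3] = 3

Step 1: pivot at (0,0) is 3.
  row1 ← row1 − (2)·row0  ⇒  L[1][0]=2, U row1=(0, 2, 3, 3)
  row2 ← row2 − (1)·row0  ⇒  L[2][0]=1, U row2=(0, 3, 1, 0)
  row3 ← row3 − (1)·row0  ⇒  L[3][0]=1, U row3=(0, 1, 3, 0)
Step 2: pivot at (1,1) is 2.
  row2 ← row2 − (4)·row1  ⇒  L[2][1]=4, U row2=(0, 0, 4, 3)
  row3 ← row3 − (3)·row1  ⇒  L[3][1]=3, U row3=(0, 0, 4, 1)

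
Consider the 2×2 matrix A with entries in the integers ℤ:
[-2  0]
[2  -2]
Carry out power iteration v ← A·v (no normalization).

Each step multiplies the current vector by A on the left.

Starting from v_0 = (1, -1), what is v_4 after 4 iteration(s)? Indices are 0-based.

v_0 = (1, -1).
v_1 = A·v_0 = (-2, 4).
v_2 = A·v_1 = (4, -12).
v_3 = A·v_2 = (-8, 32).
v_4 = A·v_3 = (16, -80).

v_4 = (16, -80)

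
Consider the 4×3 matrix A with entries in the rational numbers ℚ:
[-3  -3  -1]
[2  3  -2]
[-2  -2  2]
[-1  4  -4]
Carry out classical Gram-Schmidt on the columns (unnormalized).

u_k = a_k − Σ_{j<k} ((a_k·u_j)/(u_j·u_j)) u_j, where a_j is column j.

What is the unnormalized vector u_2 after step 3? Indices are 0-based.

u_2 = (-245/153, -335/459, 734/459, 67/459)

Step 1: u_0 = a_0 = (-3, 2, -2, -1).
Step 2: u_1 = a_1 − (5/6)·u_0 = (-1/2, 4/3, -1/3, 29/6).
Step 3: u_2 = a_2 − (-1/18)·u_0 − (-133/153)·u_1 = (-245/153, -335/459, 734/459, 67/459).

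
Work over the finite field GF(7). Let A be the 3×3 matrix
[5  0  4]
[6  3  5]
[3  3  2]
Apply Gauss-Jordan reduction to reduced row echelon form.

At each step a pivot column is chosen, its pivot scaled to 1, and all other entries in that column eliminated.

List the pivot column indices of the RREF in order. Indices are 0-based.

pivot(0,0)=5: scale R0 → (1, 0, 5)
  clear (1,0): R1 −= (6)R0 → (0, 3, 3)
  clear (2,0): R2 −= (3)R0 → (0, 3, 1)
pivot(1,1)=3: scale R1 → (0, 1, 1)
  clear (2,1): R2 −= (3)R1 → (0, 0, 5)
pivot(2,2)=5: scale R2 → (0, 0, 1)
  clear (0,2): R0 −= (5)R2 → (1, 0, 0)
  clear (1,2): R1 −= (1)R2 → (0, 1, 0)

pivot columns: 0, 1, 2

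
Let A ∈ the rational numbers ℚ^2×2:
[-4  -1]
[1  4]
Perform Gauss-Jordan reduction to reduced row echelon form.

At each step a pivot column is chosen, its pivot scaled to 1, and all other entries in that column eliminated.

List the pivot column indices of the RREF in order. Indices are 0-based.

pivot columns: 0, 1

step 1: normalize row 0 (÷-4) = (1, 1/4)
  row 1: subtract 1×row0 = (0, 15/4)
step 2: normalize row 1 (÷15/4) = (0, 1)
  row 0: subtract 1/4×row1 = (1, 0)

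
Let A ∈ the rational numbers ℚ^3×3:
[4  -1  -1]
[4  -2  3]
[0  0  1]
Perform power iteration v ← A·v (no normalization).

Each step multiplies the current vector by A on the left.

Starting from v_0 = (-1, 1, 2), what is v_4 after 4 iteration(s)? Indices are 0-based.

v_0 = (-1, 1, 2).
v_1 = A·v_0 = (-7, 0, 2).
v_2 = A·v_1 = (-30, -22, 2).
v_3 = A·v_2 = (-100, -70, 2).
v_4 = A·v_3 = (-332, -254, 2).

v_4 = (-332, -254, 2)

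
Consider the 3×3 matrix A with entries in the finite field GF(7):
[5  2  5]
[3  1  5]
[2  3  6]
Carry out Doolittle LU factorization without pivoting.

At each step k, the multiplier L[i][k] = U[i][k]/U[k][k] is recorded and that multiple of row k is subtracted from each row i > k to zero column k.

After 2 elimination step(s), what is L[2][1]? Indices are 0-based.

L[2][1] = 3

Step 1: pivot at (0,0) is 5.
  row1 ← row1 − (2)·row0  ⇒  L[1][0]=2, U row1=(0, 4, 2)
  row2 ← row2 − (6)·row0  ⇒  L[2][0]=6, U row2=(0, 5, 4)
Step 2: pivot at (1,1) is 4.
  row2 ← row2 − (3)·row1  ⇒  L[2][1]=3, U row2=(0, 0, 5)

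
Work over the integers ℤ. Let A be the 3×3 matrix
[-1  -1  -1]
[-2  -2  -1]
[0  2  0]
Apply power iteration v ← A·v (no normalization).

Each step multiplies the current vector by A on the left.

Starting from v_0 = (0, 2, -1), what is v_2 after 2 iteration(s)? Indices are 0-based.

v_2 = (0, 4, -6)

v_0 = (0, 2, -1).
v_1 = A·v_0 = (-1, -3, 4).
v_2 = A·v_1 = (0, 4, -6).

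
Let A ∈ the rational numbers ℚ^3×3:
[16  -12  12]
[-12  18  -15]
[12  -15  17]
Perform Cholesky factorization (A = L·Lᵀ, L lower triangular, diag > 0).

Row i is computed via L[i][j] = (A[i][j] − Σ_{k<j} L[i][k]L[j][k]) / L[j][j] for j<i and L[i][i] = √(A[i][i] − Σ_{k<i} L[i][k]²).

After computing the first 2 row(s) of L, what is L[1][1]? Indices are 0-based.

L[1][1] = 3

Step 1: L[0][0] = √(16) = 4.
  L[1][0] = (-12) / L[0][0] = -3.
Step 2: L[1][1] = √(9) = 3.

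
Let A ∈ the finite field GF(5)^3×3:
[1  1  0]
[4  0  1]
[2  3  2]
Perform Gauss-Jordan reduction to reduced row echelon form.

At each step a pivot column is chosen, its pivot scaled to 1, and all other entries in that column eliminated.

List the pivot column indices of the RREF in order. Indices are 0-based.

pivot columns: 0, 1, 2

step 1: normalize row 0 (÷1) = (1, 1, 0)
  row 1: subtract 4×row0 = (0, 1, 1)
  row 2: subtract 2×row0 = (0, 1, 2)
step 2: normalize row 1 (÷1) = (0, 1, 1)
  row 0: subtract 1×row1 = (1, 0, 4)
  row 2: subtract 1×row1 = (0, 0, 1)
step 3: normalize row 2 (÷1) = (0, 0, 1)
  row 0: subtract 4×row2 = (1, 0, 0)
  row 1: subtract 1×row2 = (0, 1, 0)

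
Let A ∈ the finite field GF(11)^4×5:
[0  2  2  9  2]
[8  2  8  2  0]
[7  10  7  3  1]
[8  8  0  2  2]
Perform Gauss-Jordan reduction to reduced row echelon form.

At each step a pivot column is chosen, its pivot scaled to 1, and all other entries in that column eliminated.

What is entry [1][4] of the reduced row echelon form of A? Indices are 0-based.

[1] R0 <-> R1
[1] R0 /= 8  ⇒  (1, 3, 1, 3, 0)
     R2 -= 7·R0  ⇒  (0, 0, 0, 4, 1)
     R3 -= 8·R0  ⇒  (0, 6, 3, 0, 2)
[2] R1 /= 2  ⇒  (0, 1, 1, 10, 1)
     R0 -= 3·R1  ⇒  (1, 0, 9, 6, 8)
     R3 -= 6·R1  ⇒  (0, 0, 8, 6, 7)
[3] R2 <-> R3
[3] R2 /= 8  ⇒  (0, 0, 1, 9, 5)
     R0 -= 9·R2  ⇒  (1, 0, 0, 2, 7)
     R1 -= 1·R2  ⇒  (0, 1, 0, 1, 7)
[4] R3 /= 4  ⇒  (0, 0, 0, 1, 3)
     R0 -= 2·R3  ⇒  (1, 0, 0, 0, 1)
     R1 -= 1·R3  ⇒  (0, 1, 0, 0, 4)
     R2 -= 9·R3  ⇒  (0, 0, 1, 0, 0)

M[1][4] = 4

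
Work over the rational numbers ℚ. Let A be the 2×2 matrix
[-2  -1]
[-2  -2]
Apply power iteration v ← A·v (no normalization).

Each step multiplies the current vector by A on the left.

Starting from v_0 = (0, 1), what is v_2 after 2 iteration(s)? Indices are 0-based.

v_0 = (0, 1).
v_1 = A·v_0 = (-1, -2).
v_2 = A·v_1 = (4, 6).

v_2 = (4, 6)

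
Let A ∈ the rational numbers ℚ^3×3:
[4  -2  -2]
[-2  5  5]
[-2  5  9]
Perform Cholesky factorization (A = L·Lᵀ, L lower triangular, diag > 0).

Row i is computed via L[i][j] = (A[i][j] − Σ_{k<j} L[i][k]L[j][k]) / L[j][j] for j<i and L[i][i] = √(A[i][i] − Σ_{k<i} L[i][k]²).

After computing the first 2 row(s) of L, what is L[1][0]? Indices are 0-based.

Step 1: L[0][0] = √(4) = 2.
  L[1][0] = (-2) / L[0][0] = -1.
Step 2: L[1][1] = √(4) = 2.

L[1][0] = -1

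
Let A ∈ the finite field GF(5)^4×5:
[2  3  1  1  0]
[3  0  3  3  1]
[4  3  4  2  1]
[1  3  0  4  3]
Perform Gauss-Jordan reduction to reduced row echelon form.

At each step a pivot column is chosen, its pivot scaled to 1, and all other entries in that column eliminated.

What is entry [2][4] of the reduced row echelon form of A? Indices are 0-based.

M[2][4] = 2

[1] R0 /= 2  ⇒  (1, 4, 3, 3, 0)
     R1 -= 3·R0  ⇒  (0, 3, 4, 4, 1)
     R2 -= 4·R0  ⇒  (0, 2, 2, 0, 1)
     R3 -= 1·R0  ⇒  (0, 4, 2, 1, 3)
[2] R1 /= 3  ⇒  (0, 1, 3, 3, 2)
     R0 -= 4·R1  ⇒  (1, 0, 1, 1, 2)
     R2 -= 2·R1  ⇒  (0, 0, 1, 4, 2)
     R3 -= 4·R1  ⇒  (0, 0, 0, 4, 0)
[3] R2 /= 1  ⇒  (0, 0, 1, 4, 2)
     R0 -= 1·R2  ⇒  (1, 0, 0, 2, 0)
     R1 -= 3·R2  ⇒  (0, 1, 0, 1, 1)
[4] R3 /= 4  ⇒  (0, 0, 0, 1, 0)
     R0 -= 2·R3  ⇒  (1, 0, 0, 0, 0)
     R1 -= 1·R3  ⇒  (0, 1, 0, 0, 1)
     R2 -= 4·R3  ⇒  (0, 0, 1, 0, 2)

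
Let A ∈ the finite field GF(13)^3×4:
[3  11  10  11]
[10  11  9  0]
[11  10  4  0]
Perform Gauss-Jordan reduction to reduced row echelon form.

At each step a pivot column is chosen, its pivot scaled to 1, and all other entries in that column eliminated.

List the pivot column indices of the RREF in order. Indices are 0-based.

step 1: normalize row 0 (÷3) = (1, 8, 12, 8)
  row 1: subtract 10×row0 = (0, 9, 6, 11)
  row 2: subtract 11×row0 = (0, 0, 2, 3)
step 2: normalize row 1 (÷9) = (0, 1, 5, 7)
  row 0: subtract 8×row1 = (1, 0, 11, 4)
step 3: normalize row 2 (÷2) = (0, 0, 1, 8)
  row 0: subtract 11×row2 = (1, 0, 0, 7)
  row 1: subtract 5×row2 = (0, 1, 0, 6)

pivot columns: 0, 1, 2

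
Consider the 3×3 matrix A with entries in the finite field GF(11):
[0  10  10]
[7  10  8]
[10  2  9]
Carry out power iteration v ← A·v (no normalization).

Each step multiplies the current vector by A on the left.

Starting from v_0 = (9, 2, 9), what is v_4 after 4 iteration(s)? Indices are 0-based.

v_4 = (7, 6, 8)

v_0 = (9, 2, 9).
v_1 = A·v_0 = (0, 1, 10).
v_2 = A·v_1 = (0, 2, 4).
v_3 = A·v_2 = (5, 8, 7).
v_4 = A·v_3 = (7, 6, 8).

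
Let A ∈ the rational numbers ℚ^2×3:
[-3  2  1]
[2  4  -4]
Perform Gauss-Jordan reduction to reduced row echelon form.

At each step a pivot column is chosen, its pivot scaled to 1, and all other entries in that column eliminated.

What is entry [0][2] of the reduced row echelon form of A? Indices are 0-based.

M[0][2] = -3/4

pivot(0,0)=-3: scale R0 → (1, -2/3, -1/3)
  clear (1,0): R1 −= (2)R0 → (0, 16/3, -10/3)
pivot(1,1)=16/3: scale R1 → (0, 1, -5/8)
  clear (0,1): R0 −= (-2/3)R1 → (1, 0, -3/4)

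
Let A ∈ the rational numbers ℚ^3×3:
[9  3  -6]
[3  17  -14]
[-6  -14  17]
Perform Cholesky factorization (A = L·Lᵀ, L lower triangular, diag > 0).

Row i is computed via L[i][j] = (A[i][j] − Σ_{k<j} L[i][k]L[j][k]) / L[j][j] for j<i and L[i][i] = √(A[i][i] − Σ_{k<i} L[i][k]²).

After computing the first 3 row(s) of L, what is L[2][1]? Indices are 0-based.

Step 1: L[0][0] = √(9) = 3.
  L[1][0] = (3) / L[0][0] = 1.
Step 2: L[1][1] = √(16) = 4.
  L[2][0] = (-6) / L[0][0] = -2.
  L[2][1] = (-12) / L[1][1] = -3.
Step 3: L[2][2] = √(4) = 2.

L[2][1] = -3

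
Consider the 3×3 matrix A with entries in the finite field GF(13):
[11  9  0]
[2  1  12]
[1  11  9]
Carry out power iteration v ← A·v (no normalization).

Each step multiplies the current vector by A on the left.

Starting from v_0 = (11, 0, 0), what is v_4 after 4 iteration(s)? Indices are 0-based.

v_4 = (7, 6, 6)

v_0 = (11, 0, 0).
v_1 = A·v_0 = (4, 9, 11).
v_2 = A·v_1 = (8, 6, 7).
v_3 = A·v_2 = (12, 2, 7).
v_4 = A·v_3 = (7, 6, 6).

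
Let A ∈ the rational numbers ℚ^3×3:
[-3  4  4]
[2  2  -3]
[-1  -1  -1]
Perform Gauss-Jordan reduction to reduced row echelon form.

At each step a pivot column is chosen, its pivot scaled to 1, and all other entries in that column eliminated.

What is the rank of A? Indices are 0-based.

rank = 3

pivot(0,0)=-3: scale R0 → (1, -4/3, -4/3)
  clear (1,0): R1 −= (2)R0 → (0, 14/3, -1/3)
  clear (2,0): R2 −= (-1)R0 → (0, -7/3, -7/3)
pivot(1,1)=14/3: scale R1 → (0, 1, -1/14)
  clear (0,1): R0 −= (-4/3)R1 → (1, 0, -10/7)
  clear (2,1): R2 −= (-7/3)R1 → (0, 0, -5/2)
pivot(2,2)=-5/2: scale R2 → (0, 0, 1)
  clear (0,2): R0 −= (-10/7)R2 → (1, 0, 0)
  clear (1,2): R1 −= (-1/14)R2 → (0, 1, 0)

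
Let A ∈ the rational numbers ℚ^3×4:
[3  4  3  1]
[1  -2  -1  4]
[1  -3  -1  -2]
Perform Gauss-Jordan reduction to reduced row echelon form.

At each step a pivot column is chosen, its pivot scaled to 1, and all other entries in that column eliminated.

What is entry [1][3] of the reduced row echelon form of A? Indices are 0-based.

[1] R0 /= 3  ⇒  (1, 4/3, 1, 1/3)
     R1 -= 1·R0  ⇒  (0, -10/3, -2, 11/3)
     R2 -= 1·R0  ⇒  (0, -13/3, -2, -7/3)
[2] R1 /= -10/3  ⇒  (0, 1, 3/5, -11/10)
     R0 -= 4/3·R1  ⇒  (1, 0, 1/5, 9/5)
     R2 -= -13/3·R1  ⇒  (0, 0, 3/5, -71/10)
[3] R2 /= 3/5  ⇒  (0, 0, 1, -71/6)
     R0 -= 1/5·R2  ⇒  (1, 0, 0, 25/6)
     R1 -= 3/5·R2  ⇒  (0, 1, 0, 6)

M[1][3] = 6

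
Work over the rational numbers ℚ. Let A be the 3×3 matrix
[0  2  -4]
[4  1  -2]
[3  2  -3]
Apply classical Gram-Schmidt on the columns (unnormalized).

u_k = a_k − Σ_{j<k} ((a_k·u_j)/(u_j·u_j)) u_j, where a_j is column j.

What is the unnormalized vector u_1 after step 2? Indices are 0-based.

Step 1: u_0 = a_0 = (0, 4, 3).
Step 2: u_1 = a_1 − (2/5)·u_0 = (2, -3/5, 4/5).

u_1 = (2, -3/5, 4/5)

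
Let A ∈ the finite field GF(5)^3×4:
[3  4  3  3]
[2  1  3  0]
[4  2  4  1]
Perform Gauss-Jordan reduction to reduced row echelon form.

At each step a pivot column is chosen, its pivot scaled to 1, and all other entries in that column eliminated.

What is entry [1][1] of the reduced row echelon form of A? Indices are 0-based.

step 1: normalize row 0 (÷3) = (1, 3, 1, 1)
  row 1: subtract 2×row0 = (0, 0, 1, 3)
  row 2: subtract 4×row0 = (0, 0, 0, 2)
skip col 1 (zero from row 1)
step 2: normalize row 1 (÷1) = (0, 0, 1, 3)
  row 0: subtract 1×row1 = (1, 3, 0, 3)
step 3: normalize row 2 (÷2) = (0, 0, 0, 1)
  row 0: subtract 3×row2 = (1, 3, 0, 0)
  row 1: subtract 3×row2 = (0, 0, 1, 0)

M[1][1] = 0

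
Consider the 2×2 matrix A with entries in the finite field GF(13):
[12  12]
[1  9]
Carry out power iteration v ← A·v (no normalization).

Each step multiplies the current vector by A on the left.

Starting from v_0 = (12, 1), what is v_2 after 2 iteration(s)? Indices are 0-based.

v_0 = (12, 1).
v_1 = A·v_0 = (0, 8).
v_2 = A·v_1 = (5, 7).

v_2 = (5, 7)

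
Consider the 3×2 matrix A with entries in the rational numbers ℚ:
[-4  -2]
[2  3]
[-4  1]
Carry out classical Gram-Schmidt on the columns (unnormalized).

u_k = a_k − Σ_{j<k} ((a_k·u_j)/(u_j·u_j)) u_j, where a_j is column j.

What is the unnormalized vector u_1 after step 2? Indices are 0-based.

Step 1: u_0 = a_0 = (-4, 2, -4).
Step 2: u_1 = a_1 − (5/18)·u_0 = (-8/9, 22/9, 19/9).

u_1 = (-8/9, 22/9, 19/9)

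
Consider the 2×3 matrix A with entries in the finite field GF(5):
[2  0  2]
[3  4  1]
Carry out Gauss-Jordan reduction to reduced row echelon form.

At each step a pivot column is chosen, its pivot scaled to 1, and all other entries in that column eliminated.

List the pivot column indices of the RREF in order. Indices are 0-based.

pivot columns: 0, 1

[1] R0 /= 2  ⇒  (1, 0, 1)
     R1 -= 3·R0  ⇒  (0, 4, 3)
[2] R1 /= 4  ⇒  (0, 1, 2)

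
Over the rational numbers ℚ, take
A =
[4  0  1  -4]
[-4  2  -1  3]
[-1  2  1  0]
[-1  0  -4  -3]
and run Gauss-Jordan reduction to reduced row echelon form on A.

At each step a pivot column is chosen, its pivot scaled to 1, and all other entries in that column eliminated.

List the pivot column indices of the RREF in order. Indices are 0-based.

pivot columns: 0, 1, 2, 3

step 1: normalize row 0 (÷4) = (1, 0, 1/4, -1)
  row 1: subtract -4×row0 = (0, 2, 0, -1)
  row 2: subtract -1×row0 = (0, 2, 5/4, -1)
  row 3: subtract -1×row0 = (0, 0, -15/4, -4)
step 2: normalize row 1 (÷2) = (0, 1, 0, -1/2)
  row 2: subtract 2×row1 = (0, 0, 5/4, 0)
step 3: normalize row 2 (÷5/4) = (0, 0, 1, 0)
  row 0: subtract 1/4×row2 = (1, 0, 0, -1)
  row 3: subtract -15/4×row2 = (0, 0, 0, -4)
step 4: normalize row 3 (÷-4) = (0, 0, 0, 1)
  row 0: subtract -1×row3 = (1, 0, 0, 0)
  row 1: subtract -1/2×row3 = (0, 1, 0, 0)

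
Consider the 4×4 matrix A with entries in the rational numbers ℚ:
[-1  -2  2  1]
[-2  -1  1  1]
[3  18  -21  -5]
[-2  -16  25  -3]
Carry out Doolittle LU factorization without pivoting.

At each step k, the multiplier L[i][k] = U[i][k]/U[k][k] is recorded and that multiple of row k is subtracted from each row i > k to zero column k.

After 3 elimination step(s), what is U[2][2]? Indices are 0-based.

U[2][2] = -3

[col 0] pivot -1
  R1 -= 2*R0 → (0, 3, -3, -1)  (L[1][0] := 2)
  R2 -= -3*R0 → (0, 12, -15, -2)  (L[2][0] := -3)
  R3 -= 2*R0 → (0, -12, 21, -5)  (L[3][0] := 2)
[col 1] pivot 3
  R2 -= 4*R1 → (0, 0, -3, 2)  (L[2][1] := 4)
  R3 -= -4*R1 → (0, 0, 9, -9)  (L[3][1] := -4)
[col 2] pivot -3
  R3 -= -3*R2 → (0, 0, 0, -3)  (L[3][2] := -3)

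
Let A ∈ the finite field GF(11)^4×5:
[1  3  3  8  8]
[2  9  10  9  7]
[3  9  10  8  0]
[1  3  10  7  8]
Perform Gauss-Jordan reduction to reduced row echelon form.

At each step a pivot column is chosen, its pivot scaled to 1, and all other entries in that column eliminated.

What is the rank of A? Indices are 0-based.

step 1: normalize row 0 (÷1) = (1, 3, 3, 8, 8)
  row 1: subtract 2×row0 = (0, 3, 4, 4, 2)
  row 2: subtract 3×row0 = (0, 0, 1, 6, 9)
  row 3: subtract 1×row0 = (0, 0, 7, 10, 0)
step 2: normalize row 1 (÷3) = (0, 1, 5, 5, 8)
  row 0: subtract 3×row1 = (1, 0, 10, 4, 6)
step 3: normalize row 2 (÷1) = (0, 0, 1, 6, 9)
  row 0: subtract 10×row2 = (1, 0, 0, 10, 4)
  row 1: subtract 5×row2 = (0, 1, 0, 8, 7)
  row 3: subtract 7×row2 = (0, 0, 0, 1, 3)
step 4: normalize row 3 (÷1) = (0, 0, 0, 1, 3)
  row 0: subtract 10×row3 = (1, 0, 0, 0, 7)
  row 1: subtract 8×row3 = (0, 1, 0, 0, 5)
  row 2: subtract 6×row3 = (0, 0, 1, 0, 2)

rank = 4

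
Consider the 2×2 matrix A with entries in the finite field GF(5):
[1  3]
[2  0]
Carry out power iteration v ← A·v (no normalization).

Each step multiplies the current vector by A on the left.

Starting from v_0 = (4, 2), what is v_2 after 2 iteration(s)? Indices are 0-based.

v_2 = (4, 0)

v_0 = (4, 2).
v_1 = A·v_0 = (0, 3).
v_2 = A·v_1 = (4, 0).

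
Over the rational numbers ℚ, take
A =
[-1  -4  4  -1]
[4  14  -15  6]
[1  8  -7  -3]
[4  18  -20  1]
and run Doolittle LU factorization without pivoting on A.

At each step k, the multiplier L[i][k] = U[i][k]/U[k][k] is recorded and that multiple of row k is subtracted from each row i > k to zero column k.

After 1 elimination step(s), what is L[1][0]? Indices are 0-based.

L[1][0] = -4

k=0: U[0][0]=-1
  eliminate (1,0): mult=-4, new row 1: (0, -2, 1, 2); set L[1][0]=-4
  eliminate (2,0): mult=-1, new row 2: (0, 4, -3, -4); set L[2][0]=-1
  eliminate (3,0): mult=-4, new row 3: (0, 2, -4, -3); set L[3][0]=-4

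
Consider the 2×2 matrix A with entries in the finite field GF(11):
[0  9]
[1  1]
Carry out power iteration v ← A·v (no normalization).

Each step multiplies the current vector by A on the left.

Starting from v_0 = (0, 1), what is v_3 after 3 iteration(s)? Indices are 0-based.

v_0 = (0, 1).
v_1 = A·v_0 = (9, 1).
v_2 = A·v_1 = (9, 10).
v_3 = A·v_2 = (2, 8).

v_3 = (2, 8)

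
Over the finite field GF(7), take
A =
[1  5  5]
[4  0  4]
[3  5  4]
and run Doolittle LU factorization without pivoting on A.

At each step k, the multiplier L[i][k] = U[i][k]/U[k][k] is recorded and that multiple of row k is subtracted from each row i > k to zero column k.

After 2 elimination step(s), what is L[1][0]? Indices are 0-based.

L[1][0] = 4

k=0: U[0][0]=1
  eliminate (1,0): mult=4, new row 1: (0, 1, 5); set L[1][0]=4
  eliminate (2,0): mult=3, new row 2: (0, 4, 3); set L[2][0]=3
k=1: U[1][1]=1
  eliminate (2,1): mult=4, new row 2: (0, 0, 4); set L[2][1]=4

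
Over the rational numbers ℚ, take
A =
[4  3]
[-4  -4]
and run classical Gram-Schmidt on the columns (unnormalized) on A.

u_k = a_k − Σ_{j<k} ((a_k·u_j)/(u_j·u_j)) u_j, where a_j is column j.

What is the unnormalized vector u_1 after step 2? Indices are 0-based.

u_1 = (-1/2, -1/2)

Step 1: u_0 = a_0 = (4, -4).
Step 2: u_1 = a_1 − (7/8)·u_0 = (-1/2, -1/2).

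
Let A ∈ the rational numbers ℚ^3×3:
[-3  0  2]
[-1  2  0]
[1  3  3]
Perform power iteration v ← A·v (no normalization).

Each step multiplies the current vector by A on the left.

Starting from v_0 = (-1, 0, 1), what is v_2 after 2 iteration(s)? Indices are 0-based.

v_2 = (-11, -3, 14)

v_0 = (-1, 0, 1).
v_1 = A·v_0 = (5, 1, 2).
v_2 = A·v_1 = (-11, -3, 14).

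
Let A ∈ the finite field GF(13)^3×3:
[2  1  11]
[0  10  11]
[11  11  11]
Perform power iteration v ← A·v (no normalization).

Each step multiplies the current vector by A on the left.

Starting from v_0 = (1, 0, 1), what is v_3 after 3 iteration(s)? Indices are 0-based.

v_3 = (2, 12, 1)

v_0 = (1, 0, 1).
v_1 = A·v_0 = (0, 11, 9).
v_2 = A·v_1 = (6, 1, 12).
v_3 = A·v_2 = (2, 12, 1).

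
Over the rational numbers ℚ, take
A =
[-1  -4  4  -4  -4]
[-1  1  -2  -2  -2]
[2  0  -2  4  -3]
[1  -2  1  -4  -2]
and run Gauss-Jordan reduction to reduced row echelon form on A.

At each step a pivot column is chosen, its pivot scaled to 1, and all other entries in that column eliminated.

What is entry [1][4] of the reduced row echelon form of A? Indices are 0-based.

M[1][4] = 145/46

pivot(0,0)=-1: scale R0 → (1, 4, -4, 4, 4)
  clear (1,0): R1 −= (-1)R0 → (0, 5, -6, 2, 2)
  clear (2,0): R2 −= (2)R0 → (0, -8, 6, -4, -11)
  clear (3,0): R3 −= (1)R0 → (0, -6, 5, -8, -6)
pivot(1,1)=5: scale R1 → (0, 1, -6/5, 2/5, 2/5)
  clear (0,1): R0 −= (4)R1 → (1, 0, 4/5, 12/5, 12/5)
  clear (2,1): R2 −= (-8)R1 → (0, 0, -18/5, -4/5, -39/5)
  clear (3,1): R3 −= (-6)R1 → (0, 0, -11/5, -28/5, -18/5)
pivot(2,2)=-18/5: scale R2 → (0, 0, 1, 2/9, 13/6)
  clear (0,2): R0 −= (4/5)R2 → (1, 0, 0, 20/9, 2/3)
  clear (1,2): R1 −= (-6/5)R2 → (0, 1, 0, 2/3, 3)
  clear (3,2): R3 −= (-11/5)R2 → (0, 0, 0, -46/9, 7/6)
pivot(3,3)=-46/9: scale R3 → (0, 0, 0, 1, -21/92)
  clear (0,3): R0 −= (20/9)R3 → (1, 0, 0, 0, 27/23)
  clear (1,3): R1 −= (2/3)R3 → (0, 1, 0, 0, 145/46)
  clear (2,3): R2 −= (2/9)R3 → (0, 0, 1, 0, 51/23)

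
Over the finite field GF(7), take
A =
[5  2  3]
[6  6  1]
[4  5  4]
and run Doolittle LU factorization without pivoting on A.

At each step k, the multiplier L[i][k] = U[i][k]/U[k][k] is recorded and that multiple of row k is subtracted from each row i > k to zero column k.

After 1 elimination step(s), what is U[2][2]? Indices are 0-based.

U[2][2] = 3

k=0: U[0][0]=5
  eliminate (1,0): mult=4, new row 1: (0, 5, 3); set L[1][0]=4
  eliminate (2,0): mult=5, new row 2: (0, 2, 3); set L[2][0]=5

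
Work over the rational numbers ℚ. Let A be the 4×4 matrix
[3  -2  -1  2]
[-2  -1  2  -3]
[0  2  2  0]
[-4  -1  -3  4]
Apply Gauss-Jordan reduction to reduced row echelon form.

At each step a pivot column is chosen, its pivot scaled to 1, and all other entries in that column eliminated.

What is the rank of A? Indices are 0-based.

rank = 4

pivot(0,0)=3: scale R0 → (1, -2/3, -1/3, 2/3)
  clear (1,0): R1 −= (-2)R0 → (0, -7/3, 4/3, -5/3)
  clear (3,0): R3 −= (-4)R0 → (0, -11/3, -13/3, 20/3)
pivot(1,1)=-7/3: scale R1 → (0, 1, -4/7, 5/7)
  clear (0,1): R0 −= (-2/3)R1 → (1, 0, -5/7, 8/7)
  clear (2,1): R2 −= (2)R1 → (0, 0, 22/7, -10/7)
  clear (3,1): R3 −= (-11/3)R1 → (0, 0, -45/7, 65/7)
pivot(2,2)=22/7: scale R2 → (0, 0, 1, -5/11)
  clear (0,2): R0 −= (-5/7)R2 → (1, 0, 0, 9/11)
  clear (1,2): R1 −= (-4/7)R2 → (0, 1, 0, 5/11)
  clear (3,2): R3 −= (-45/7)R2 → (0, 0, 0, 70/11)
pivot(3,3)=70/11: scale R3 → (0, 0, 0, 1)
  clear (0,3): R0 −= (9/11)R3 → (1, 0, 0, 0)
  clear (1,3): R1 −= (5/11)R3 → (0, 1, 0, 0)
  clear (2,3): R2 −= (-5/11)R3 → (0, 0, 1, 0)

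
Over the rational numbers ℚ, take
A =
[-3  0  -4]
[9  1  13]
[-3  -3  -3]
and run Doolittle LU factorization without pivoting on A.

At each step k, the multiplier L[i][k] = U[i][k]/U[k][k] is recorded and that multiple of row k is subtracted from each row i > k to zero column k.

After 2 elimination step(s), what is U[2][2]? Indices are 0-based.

[col 0] pivot -3
  R1 -= -3*R0 → (0, 1, 1)  (L[1][0] := -3)
  R2 -= 1*R0 → (0, -3, 1)  (L[2][0] := 1)
[col 1] pivot 1
  R2 -= -3*R1 → (0, 0, 4)  (L[2][1] := -3)

U[2][2] = 4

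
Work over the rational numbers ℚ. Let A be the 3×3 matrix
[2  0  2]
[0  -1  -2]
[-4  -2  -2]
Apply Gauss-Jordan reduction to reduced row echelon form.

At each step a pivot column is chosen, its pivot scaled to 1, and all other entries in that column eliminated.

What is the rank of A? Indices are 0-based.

rank = 3

pivot(0,0)=2: scale R0 → (1, 0, 1)
  clear (2,0): R2 −= (-4)R0 → (0, -2, 2)
pivot(1,1)=-1: scale R1 → (0, 1, 2)
  clear (2,1): R2 −= (-2)R1 → (0, 0, 6)
pivot(2,2)=6: scale R2 → (0, 0, 1)
  clear (0,2): R0 −= (1)R2 → (1, 0, 0)
  clear (1,2): R1 −= (2)R2 → (0, 1, 0)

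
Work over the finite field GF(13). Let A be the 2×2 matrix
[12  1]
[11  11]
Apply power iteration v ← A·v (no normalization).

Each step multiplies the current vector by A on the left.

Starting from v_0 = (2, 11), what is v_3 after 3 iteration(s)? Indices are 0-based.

v_0 = (2, 11).
v_1 = A·v_0 = (9, 0).
v_2 = A·v_1 = (4, 8).
v_3 = A·v_2 = (4, 2).

v_3 = (4, 2)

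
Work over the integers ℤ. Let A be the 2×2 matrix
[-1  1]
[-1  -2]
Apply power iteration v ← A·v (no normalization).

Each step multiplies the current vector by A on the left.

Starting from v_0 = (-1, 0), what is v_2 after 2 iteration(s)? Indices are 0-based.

v_2 = (0, -3)

v_0 = (-1, 0).
v_1 = A·v_0 = (1, 1).
v_2 = A·v_1 = (0, -3).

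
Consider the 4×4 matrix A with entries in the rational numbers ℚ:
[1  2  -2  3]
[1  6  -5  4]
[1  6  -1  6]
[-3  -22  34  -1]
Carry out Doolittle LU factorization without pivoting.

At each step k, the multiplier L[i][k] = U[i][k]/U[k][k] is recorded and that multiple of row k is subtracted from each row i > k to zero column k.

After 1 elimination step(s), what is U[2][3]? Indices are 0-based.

Step 1: pivot at (0,0) is 1.
  row1 ← row1 − (1)·row0  ⇒  L[1][0]=1, U row1=(0, 4, -3, 1)
  row2 ← row2 − (1)·row0  ⇒  L[2][0]=1, U row2=(0, 4, 1, 3)
  row3 ← row3 − (-3)·row0  ⇒  L[3][0]=-3, U row3=(0, -16, 28, 8)

U[2][3] = 3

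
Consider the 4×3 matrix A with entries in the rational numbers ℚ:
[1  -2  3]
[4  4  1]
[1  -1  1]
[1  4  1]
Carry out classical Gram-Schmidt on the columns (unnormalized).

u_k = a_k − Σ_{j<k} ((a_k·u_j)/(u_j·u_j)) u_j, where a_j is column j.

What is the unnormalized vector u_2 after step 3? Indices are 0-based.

u_2 = (329/207, -157/207, -2/23, 317/207)

Step 1: u_0 = a_0 = (1, 4, 1, 1).
Step 2: u_1 = a_1 − (17/19)·u_0 = (-55/19, 8/19, -36/19, 59/19).
Step 3: u_2 = a_2 − (9/19)·u_0 − (-67/207)·u_1 = (329/207, -157/207, -2/23, 317/207).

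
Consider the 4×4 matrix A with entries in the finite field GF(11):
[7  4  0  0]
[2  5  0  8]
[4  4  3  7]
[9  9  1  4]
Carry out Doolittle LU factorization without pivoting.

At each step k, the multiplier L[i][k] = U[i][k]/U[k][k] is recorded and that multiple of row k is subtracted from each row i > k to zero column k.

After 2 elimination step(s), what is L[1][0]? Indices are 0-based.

L[1][0] = 5

k=0: U[0][0]=7
  eliminate (1,0): mult=5, new row 1: (0, 7, 0, 8); set L[1][0]=5
  eliminate (2,0): mult=10, new row 2: (0, 8, 3, 7); set L[2][0]=10
  eliminate (3,0): mult=6, new row 3: (0, 7, 1, 4); set L[3][0]=6
k=1: U[1][1]=7
  eliminate (2,1): mult=9, new row 2: (0, 0, 3, 1); set L[2][1]=9
  eliminate (3,1): mult=1, new row 3: (0, 0, 1, 7); set L[3][1]=1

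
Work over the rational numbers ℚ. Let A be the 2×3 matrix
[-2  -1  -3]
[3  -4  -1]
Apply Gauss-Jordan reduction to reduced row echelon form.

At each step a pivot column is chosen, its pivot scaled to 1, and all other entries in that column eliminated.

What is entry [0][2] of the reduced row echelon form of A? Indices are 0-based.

M[0][2] = 1

step 1: normalize row 0 (÷-2) = (1, 1/2, 3/2)
  row 1: subtract 3×row0 = (0, -11/2, -11/2)
step 2: normalize row 1 (÷-11/2) = (0, 1, 1)
  row 0: subtract 1/2×row1 = (1, 0, 1)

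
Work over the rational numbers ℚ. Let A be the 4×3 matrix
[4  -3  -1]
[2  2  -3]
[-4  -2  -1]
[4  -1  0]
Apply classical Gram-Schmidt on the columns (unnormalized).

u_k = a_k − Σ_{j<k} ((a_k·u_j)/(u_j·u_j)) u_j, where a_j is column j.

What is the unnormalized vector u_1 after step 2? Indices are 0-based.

u_1 = (-35/13, 28/13, -30/13, -9/13)

Step 1: u_0 = a_0 = (4, 2, -4, 4).
Step 2: u_1 = a_1 − (-1/13)·u_0 = (-35/13, 28/13, -30/13, -9/13).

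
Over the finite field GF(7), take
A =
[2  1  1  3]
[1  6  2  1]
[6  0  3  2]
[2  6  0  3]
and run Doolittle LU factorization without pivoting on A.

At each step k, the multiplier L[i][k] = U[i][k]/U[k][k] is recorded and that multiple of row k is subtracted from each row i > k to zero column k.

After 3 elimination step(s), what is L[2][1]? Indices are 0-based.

L[2][1] = 2

[col 0] pivot 2
  R1 -= 4*R0 → (0, 2, 5, 3)  (L[1][0] := 4)
  R2 -= 3*R0 → (0, 4, 0, 0)  (L[2][0] := 3)
  R3 -= 1*R0 → (0, 5, 6, 0)  (L[3][0] := 1)
[col 1] pivot 2
  R2 -= 2*R1 → (0, 0, 4, 1)  (L[2][1] := 2)
  R3 -= 6*R1 → (0, 0, 4, 3)  (L[3][1] := 6)
[col 2] pivot 4
  R3 -= 1*R2 → (0, 0, 0, 2)  (L[3][2] := 1)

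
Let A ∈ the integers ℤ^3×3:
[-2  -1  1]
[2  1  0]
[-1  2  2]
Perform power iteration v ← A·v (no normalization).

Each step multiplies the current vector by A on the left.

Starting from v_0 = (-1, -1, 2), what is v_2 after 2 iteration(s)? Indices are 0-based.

v_2 = (-4, 7, -5)

v_0 = (-1, -1, 2).
v_1 = A·v_0 = (5, -3, 3).
v_2 = A·v_1 = (-4, 7, -5).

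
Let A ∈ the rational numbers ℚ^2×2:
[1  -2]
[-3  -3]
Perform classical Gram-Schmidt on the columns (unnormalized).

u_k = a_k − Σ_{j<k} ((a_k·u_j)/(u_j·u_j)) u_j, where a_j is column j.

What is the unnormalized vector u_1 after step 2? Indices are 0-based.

Step 1: u_0 = a_0 = (1, -3).
Step 2: u_1 = a_1 − (7/10)·u_0 = (-27/10, -9/10).

u_1 = (-27/10, -9/10)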